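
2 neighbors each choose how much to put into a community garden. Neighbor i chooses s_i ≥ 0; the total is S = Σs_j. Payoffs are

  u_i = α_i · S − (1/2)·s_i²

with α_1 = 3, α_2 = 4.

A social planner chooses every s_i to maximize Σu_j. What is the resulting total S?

Planner FOC: ∂(Σu_j)/∂s_i = (Σα_j) − s_i = 0, so s_i^SO = Σα_j = 7 for every i; S^SO = 14.

14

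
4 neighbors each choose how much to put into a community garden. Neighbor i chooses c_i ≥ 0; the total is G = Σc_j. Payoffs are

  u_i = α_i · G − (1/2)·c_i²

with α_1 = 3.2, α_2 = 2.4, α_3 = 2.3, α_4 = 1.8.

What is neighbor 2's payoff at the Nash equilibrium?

20.4

Neighbor i's FOC: ∂u_i/∂c_i = α_i − c_i = 0, so c_i* = α_i.
NE contributions = (3.2, 2.4, 2.3, 1.8); G = 9.7.
u_2 = α_2·G − ½·(c_2)² = 2.4·9.7 − ½·2.4² = 20.4.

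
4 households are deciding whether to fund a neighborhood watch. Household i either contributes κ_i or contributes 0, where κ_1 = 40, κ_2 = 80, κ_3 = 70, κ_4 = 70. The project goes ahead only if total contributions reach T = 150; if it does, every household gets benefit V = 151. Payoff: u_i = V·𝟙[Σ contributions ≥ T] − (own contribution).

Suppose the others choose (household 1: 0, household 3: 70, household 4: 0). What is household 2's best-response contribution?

Others' total = 70. Contributing 80 brings total to 150 ≥ 150: gain V − κ_2 = 71.
Best response: 80.

80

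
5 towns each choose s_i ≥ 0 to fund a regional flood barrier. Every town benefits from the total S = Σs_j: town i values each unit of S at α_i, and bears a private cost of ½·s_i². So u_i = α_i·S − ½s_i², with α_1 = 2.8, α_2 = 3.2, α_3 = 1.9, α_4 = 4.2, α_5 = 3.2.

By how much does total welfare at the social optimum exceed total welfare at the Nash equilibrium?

Town i's FOC: ∂u_i/∂s_i = α_i − s_i = 0, so s_i* = α_i.
NE contributions = (2.8, 3.2, 1.9, 4.2, 3.2); S = 15.3.
W^NE = (Σα)·S − ½Σα_i² = 15.3² − ½·49.57 = 209.305.
Planner sets s_i = Σα_j = 15.3 for every i, so S^SO = 5·15.3 = 76.5.
W^SO = (Σα)·S^SO − ½·5·(Σα)² = (5/2)·15.3² = 585.225.
Deadweight loss = W^SO − W^NE = 375.92.

375.92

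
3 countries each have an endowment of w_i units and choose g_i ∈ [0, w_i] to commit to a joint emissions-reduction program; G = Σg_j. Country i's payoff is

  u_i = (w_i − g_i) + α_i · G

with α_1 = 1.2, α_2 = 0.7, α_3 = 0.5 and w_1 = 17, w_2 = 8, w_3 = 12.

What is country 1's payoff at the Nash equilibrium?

∂u_i/∂g_i = α_i − 1, so country i contributes w_i if α_i > 1, else 0.
α_i > 1 for i ∈ {1}; NE contributions (17, 0, 0), G = 17.
u_1 = (17 − 17) + 1.2·17 = 20.4.

20.4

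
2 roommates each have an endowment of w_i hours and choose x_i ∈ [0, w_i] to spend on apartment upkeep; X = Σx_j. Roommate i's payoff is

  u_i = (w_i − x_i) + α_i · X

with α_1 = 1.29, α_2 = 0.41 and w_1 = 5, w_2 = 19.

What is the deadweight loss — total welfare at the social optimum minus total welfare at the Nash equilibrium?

13.3

∂u_i/∂x_i = α_i − 1, so roommate i contributes w_i if α_i > 1, else 0.
α_i > 1 for i ∈ {1}; NE contributions (5, 0), X = 5.
W^NE = Σw_i − X^NE + (Σα_i)·X^NE = 24 + 0.7·5 = 27.5.
Planner: ∂(Σu_j)/∂x_i = Σα_j − 1 = 0.7 > 0, so everyone contributes w_i; X^SO = 24, W^SO = 24 + 0.7·24 = 40.8.
Deadweight loss = 13.3.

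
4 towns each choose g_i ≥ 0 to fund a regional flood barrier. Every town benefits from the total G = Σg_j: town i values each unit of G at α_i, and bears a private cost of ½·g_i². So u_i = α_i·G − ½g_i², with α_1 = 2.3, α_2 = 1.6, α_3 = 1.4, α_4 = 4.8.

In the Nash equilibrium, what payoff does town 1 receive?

20.585

Town i's FOC: ∂u_i/∂g_i = α_i − g_i = 0, so g_i* = α_i.
NE contributions = (2.3, 1.6, 1.4, 4.8); G = 10.1.
u_1 = α_1·G − ½·(g_1)² = 2.3·10.1 − ½·2.3² = 20.585.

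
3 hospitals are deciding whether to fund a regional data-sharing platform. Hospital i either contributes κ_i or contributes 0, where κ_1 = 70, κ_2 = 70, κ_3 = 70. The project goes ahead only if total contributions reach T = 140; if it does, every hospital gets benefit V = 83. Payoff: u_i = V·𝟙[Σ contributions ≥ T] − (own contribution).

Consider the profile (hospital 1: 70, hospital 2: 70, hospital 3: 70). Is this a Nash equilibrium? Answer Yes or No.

No

Total = 210 ≥ 140: provided.
Hospital 1 (pledges 70, payoff 13): dropping to 0 → total 140, payoff 83. Profitable deviation.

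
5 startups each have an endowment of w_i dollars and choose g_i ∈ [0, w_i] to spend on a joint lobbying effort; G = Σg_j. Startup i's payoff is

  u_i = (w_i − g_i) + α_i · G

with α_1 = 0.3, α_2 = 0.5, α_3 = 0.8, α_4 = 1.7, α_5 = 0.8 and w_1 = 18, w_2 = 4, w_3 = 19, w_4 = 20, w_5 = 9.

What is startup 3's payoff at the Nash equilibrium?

35

∂u_i/∂g_i = α_i − 1, so startup i contributes w_i if α_i > 1, else 0.
α_i > 1 for i ∈ {4}; NE contributions (0, 0, 0, 20, 0), G = 20.
u_3 = (19 − 0) + 0.8·20 = 35.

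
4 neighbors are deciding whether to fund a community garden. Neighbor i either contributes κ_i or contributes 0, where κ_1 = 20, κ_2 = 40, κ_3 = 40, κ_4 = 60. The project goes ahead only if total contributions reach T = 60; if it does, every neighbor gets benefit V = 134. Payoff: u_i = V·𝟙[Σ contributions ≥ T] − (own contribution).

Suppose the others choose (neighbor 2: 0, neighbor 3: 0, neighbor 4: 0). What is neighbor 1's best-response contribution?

Others' total = 0. Even contributing 20 gives 20 < 60: no benefit either way.
Best response: 0.

0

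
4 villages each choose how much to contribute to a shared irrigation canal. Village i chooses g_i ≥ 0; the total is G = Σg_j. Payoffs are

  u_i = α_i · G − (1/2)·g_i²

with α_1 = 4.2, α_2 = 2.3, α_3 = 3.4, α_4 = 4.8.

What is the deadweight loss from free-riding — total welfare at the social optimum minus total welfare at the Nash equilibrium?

244.855

Village i's FOC: ∂u_i/∂g_i = α_i − g_i = 0, so g_i* = α_i.
NE contributions = (4.2, 2.3, 3.4, 4.8); G = 14.7.
W^NE = (Σα)·G − ½Σα_i² = 14.7² − ½·57.53 = 187.325.
Planner sets g_i = Σα_j = 14.7 for every i, so G^SO = 4·14.7 = 58.8.
W^SO = (Σα)·G^SO − ½·4·(Σα)² = (4/2)·14.7² = 432.18.
Deadweight loss = W^SO − W^NE = 244.855.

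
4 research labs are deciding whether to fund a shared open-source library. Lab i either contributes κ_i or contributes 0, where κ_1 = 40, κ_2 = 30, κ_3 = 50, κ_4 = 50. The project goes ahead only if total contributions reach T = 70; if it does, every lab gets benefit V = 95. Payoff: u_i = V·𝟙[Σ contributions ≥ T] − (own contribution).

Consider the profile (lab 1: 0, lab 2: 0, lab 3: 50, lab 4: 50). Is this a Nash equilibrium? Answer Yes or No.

Total = 100 ≥ 70: provided.
Lab 1 (pledges 0, payoff 95): pledging 40 → total 140, payoff 55. No gain.
Lab 2 (pledges 0, payoff 95): pledging 30 → total 130, payoff 65. No gain.
Lab 3 (pledges 50, payoff 45): dropping to 0 → total 50, payoff 0. No gain.
Lab 4 (pledges 50, payoff 45): dropping to 0 → total 50, payoff 0. No gain.

Yes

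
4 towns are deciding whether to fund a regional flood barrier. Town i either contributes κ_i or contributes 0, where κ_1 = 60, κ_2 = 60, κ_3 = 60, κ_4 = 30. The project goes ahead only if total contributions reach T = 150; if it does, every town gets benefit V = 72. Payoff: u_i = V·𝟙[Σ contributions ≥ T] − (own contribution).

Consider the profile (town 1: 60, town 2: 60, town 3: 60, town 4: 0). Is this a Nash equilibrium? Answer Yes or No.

Yes

Total = 180 ≥ 150: provided.
Town 1 (pledges 60, payoff 12): dropping to 0 → total 120, payoff 0. No gain.
Town 2 (pledges 60, payoff 12): dropping to 0 → total 120, payoff 0. No gain.
Town 3 (pledges 60, payoff 12): dropping to 0 → total 120, payoff 0. No gain.
Town 4 (pledges 0, payoff 72): pledging 30 → total 210, payoff 42. No gain.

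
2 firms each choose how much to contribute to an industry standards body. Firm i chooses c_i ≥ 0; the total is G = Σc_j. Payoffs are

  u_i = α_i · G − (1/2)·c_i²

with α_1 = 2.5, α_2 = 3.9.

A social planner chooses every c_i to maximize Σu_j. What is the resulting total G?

Planner FOC: ∂(Σu_j)/∂c_i = (Σα_j) − c_i = 0, so c_i^SO = Σα_j = 6.4 for every i; G^SO = 12.8.

12.8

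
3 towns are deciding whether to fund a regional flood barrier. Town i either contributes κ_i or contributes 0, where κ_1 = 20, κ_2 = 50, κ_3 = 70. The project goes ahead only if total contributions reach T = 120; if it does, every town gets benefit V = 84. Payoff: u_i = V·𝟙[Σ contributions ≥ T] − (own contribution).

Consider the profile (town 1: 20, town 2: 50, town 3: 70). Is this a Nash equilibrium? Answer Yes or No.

Total = 140 ≥ 120: provided.
Town 1 (pledges 20, payoff 64): dropping to 0 → total 120, payoff 84. Profitable deviation.

No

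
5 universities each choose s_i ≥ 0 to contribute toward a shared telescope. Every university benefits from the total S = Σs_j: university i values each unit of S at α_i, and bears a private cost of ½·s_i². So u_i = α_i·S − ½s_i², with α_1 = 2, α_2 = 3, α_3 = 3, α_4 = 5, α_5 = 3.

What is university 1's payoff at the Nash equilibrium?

University i's FOC: ∂u_i/∂s_i = α_i − s_i = 0, so s_i* = α_i.
NE contributions = (2, 3, 3, 5, 3); S = 16.
u_1 = α_1·S − ½·(s_1)² = 2·16 − ½·2² = 30.

30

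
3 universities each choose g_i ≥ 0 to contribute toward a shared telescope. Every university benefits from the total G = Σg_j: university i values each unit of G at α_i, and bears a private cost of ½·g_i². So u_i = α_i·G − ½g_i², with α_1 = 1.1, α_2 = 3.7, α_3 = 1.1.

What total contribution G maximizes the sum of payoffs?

17.7

Planner FOC: ∂(Σu_j)/∂g_i = (Σα_j) − g_i = 0, so g_i^SO = Σα_j = 5.9 for every i; G^SO = 17.7.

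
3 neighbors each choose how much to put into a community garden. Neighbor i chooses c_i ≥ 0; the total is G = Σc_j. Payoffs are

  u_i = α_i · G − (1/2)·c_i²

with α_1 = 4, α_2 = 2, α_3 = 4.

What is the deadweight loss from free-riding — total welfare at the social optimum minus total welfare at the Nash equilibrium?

Neighbor i's FOC: ∂u_i/∂c_i = α_i − c_i = 0, so c_i* = α_i.
NE contributions = (4, 2, 4); G = 10.
W^NE = (Σα)·G − ½Σα_i² = 10² − ½·36 = 82.
Planner sets c_i = Σα_j = 10 for every i, so G^SO = 3·10 = 30.
W^SO = (Σα)·G^SO − ½·3·(Σα)² = (3/2)·10² = 150.
Deadweight loss = W^SO − W^NE = 68.

68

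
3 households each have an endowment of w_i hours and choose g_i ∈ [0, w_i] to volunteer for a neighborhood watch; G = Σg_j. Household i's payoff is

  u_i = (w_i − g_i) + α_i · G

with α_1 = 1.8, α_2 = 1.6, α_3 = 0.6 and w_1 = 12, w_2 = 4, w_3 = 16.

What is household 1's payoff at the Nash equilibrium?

28.8

∂u_i/∂g_i = α_i − 1, so household i contributes w_i if α_i > 1, else 0.
α_i > 1 for i ∈ {1, 2}; NE contributions (12, 4, 0), G = 16.
u_1 = (12 − 12) + 1.8·16 = 28.8.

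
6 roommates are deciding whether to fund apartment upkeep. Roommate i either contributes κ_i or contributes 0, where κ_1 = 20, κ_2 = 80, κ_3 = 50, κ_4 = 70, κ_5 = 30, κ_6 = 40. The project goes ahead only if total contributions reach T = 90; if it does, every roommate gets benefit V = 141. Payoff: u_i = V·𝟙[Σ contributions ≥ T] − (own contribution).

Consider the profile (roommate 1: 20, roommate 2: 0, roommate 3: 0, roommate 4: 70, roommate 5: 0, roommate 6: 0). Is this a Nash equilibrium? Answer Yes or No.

Yes

Total = 90 ≥ 90: provided.
Roommate 1 (pledges 20, payoff 121): dropping to 0 → total 70, payoff 0. No gain.
Roommate 2 (pledges 0, payoff 141): pledging 80 → total 170, payoff 61. No gain.
Roommate 3 (pledges 0, payoff 141): pledging 50 → total 140, payoff 91. No gain.
Roommate 4 (pledges 70, payoff 71): dropping to 0 → total 20, payoff 0. No gain.
Roommate 5 (pledges 0, payoff 141): pledging 30 → total 120, payoff 111. No gain.
Roommate 6 (pledges 0, payoff 141): pledging 40 → total 130, payoff 101. No gain.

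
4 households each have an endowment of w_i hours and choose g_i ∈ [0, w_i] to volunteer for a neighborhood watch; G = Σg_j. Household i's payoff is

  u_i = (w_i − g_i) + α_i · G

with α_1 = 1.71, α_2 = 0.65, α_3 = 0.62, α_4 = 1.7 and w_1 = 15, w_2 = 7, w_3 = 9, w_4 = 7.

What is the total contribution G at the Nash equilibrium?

∂u_i/∂g_i = α_i − 1, so household i contributes w_i if α_i > 1, else 0.
α_i > 1 for i ∈ {1, 4}; NE contributions (15, 0, 0, 7), G = 22.

22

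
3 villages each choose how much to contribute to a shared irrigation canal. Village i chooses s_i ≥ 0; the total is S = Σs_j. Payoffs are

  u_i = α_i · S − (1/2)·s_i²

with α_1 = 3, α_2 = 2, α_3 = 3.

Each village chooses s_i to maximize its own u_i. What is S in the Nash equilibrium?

8

Village i's FOC: ∂u_i/∂s_i = α_i − s_i = 0, so s_i* = α_i.
NE contributions = (3, 2, 3); S = 8.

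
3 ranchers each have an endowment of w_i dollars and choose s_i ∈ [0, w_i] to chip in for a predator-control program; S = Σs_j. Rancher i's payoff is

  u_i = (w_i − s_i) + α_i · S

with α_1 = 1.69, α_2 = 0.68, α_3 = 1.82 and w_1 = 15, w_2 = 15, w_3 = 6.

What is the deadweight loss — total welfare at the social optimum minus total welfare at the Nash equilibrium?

47.85

∂u_i/∂s_i = α_i − 1, so rancher i contributes w_i if α_i > 1, else 0.
α_i > 1 for i ∈ {1, 3}; NE contributions (15, 0, 6), S = 21.
W^NE = Σw_i − S^NE + (Σα_i)·S^NE = 36 + 3.19·21 = 102.99.
Planner: ∂(Σu_j)/∂s_i = Σα_j − 1 = 3.19 > 0, so everyone contributes w_i; S^SO = 36, W^SO = 36 + 3.19·36 = 150.84.
Deadweight loss = 47.85.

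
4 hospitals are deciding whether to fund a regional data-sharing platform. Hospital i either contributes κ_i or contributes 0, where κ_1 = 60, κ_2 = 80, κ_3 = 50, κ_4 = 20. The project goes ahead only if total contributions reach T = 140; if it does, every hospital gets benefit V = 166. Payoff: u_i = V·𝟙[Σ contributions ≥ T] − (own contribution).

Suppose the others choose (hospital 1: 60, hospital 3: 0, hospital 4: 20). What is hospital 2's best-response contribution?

Others' total = 80. Contributing 80 brings total to 160 ≥ 140: gain V − κ_2 = 86.
Best response: 80.

80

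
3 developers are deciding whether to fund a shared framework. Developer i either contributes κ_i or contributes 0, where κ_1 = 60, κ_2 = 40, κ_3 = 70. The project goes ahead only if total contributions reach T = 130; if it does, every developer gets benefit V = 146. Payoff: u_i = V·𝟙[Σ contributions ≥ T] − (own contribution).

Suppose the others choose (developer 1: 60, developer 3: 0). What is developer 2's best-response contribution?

Others' total = 60. Even contributing 40 gives 100 < 130: no benefit either way.
Best response: 0.

0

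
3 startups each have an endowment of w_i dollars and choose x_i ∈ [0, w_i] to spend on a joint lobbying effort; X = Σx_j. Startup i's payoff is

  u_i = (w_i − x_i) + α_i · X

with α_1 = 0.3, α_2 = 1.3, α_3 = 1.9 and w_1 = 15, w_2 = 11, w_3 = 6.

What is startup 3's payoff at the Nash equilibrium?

32.3

∂u_i/∂x_i = α_i − 1, so startup i contributes w_i if α_i > 1, else 0.
α_i > 1 for i ∈ {2, 3}; NE contributions (0, 11, 6), X = 17.
u_3 = (6 − 6) + 1.9·17 = 32.3.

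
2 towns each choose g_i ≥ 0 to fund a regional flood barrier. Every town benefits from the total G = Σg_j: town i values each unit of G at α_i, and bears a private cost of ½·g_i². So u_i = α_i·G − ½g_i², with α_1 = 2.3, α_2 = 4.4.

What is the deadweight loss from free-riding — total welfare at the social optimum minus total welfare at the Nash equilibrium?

Town i's FOC: ∂u_i/∂g_i = α_i − g_i = 0, so g_i* = α_i.
NE contributions = (2.3, 4.4); G = 6.7.
W^NE = (Σα)·G − ½Σα_i² = 6.7² − ½·24.65 = 32.565.
Planner sets g_i = Σα_j = 6.7 for every i, so G^SO = 2·6.7 = 13.4.
W^SO = (Σα)·G^SO − ½·2·(Σα)² = (2/2)·6.7² = 44.89.
Deadweight loss = W^SO − W^NE = 12.325.

12.325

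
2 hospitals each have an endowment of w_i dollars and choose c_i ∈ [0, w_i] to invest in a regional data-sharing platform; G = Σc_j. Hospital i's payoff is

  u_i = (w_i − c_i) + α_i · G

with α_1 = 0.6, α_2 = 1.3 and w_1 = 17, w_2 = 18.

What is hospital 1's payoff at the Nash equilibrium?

27.8

∂u_i/∂c_i = α_i − 1, so hospital i contributes w_i if α_i > 1, else 0.
α_i > 1 for i ∈ {2}; NE contributions (0, 18), G = 18.
u_1 = (17 − 0) + 0.6·18 = 27.8.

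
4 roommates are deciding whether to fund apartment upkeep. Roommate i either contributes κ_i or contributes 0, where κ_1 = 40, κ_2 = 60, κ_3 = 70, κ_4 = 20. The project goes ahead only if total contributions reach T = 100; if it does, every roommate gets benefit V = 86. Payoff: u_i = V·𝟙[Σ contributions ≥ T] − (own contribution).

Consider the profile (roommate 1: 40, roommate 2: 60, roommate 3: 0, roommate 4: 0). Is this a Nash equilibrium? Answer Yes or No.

Total = 100 ≥ 100: provided.
Roommate 1 (pledges 40, payoff 46): dropping to 0 → total 60, payoff 0. No gain.
Roommate 2 (pledges 60, payoff 26): dropping to 0 → total 40, payoff 0. No gain.
Roommate 3 (pledges 0, payoff 86): pledging 70 → total 170, payoff 16. No gain.
Roommate 4 (pledges 0, payoff 86): pledging 20 → total 120, payoff 66. No gain.

Yes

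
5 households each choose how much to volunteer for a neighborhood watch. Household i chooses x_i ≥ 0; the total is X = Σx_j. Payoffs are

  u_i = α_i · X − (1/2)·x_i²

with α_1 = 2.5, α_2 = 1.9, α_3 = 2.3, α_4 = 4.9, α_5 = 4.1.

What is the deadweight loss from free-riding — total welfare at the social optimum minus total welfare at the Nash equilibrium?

Household i's FOC: ∂u_i/∂x_i = α_i − x_i = 0, so x_i* = α_i.
NE contributions = (2.5, 1.9, 2.3, 4.9, 4.1); X = 15.7.
W^NE = (Σα)·X − ½Σα_i² = 15.7² − ½·55.97 = 218.505.
Planner sets x_i = Σα_j = 15.7 for every i, so X^SO = 5·15.7 = 78.5.
W^SO = (Σα)·X^SO − ½·5·(Σα)² = (5/2)·15.7² = 616.225.
Deadweight loss = W^SO − W^NE = 397.72.

397.72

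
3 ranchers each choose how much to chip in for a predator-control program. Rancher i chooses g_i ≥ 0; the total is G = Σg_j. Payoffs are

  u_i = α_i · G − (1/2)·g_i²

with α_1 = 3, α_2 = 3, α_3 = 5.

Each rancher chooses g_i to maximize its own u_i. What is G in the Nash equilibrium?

11

Rancher i's FOC: ∂u_i/∂g_i = α_i − g_i = 0, so g_i* = α_i.
NE contributions = (3, 3, 5); G = 11.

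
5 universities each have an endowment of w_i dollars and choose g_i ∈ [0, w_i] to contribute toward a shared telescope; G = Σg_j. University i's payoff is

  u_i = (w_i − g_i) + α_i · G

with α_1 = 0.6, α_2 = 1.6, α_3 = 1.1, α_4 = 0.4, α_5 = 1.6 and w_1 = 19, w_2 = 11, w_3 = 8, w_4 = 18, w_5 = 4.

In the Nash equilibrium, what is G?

∂u_i/∂g_i = α_i − 1, so university i contributes w_i if α_i > 1, else 0.
α_i > 1 for i ∈ {2, 3, 5}; NE contributions (0, 11, 8, 0, 4), G = 23.

23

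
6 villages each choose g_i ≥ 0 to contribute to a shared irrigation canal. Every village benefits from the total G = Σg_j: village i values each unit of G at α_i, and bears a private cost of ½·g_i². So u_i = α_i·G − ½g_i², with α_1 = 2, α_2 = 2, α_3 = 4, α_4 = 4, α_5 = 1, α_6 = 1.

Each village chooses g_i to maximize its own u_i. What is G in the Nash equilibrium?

Village i's FOC: ∂u_i/∂g_i = α_i − g_i = 0, so g_i* = α_i.
NE contributions = (2, 2, 4, 4, 1, 1); G = 14.

14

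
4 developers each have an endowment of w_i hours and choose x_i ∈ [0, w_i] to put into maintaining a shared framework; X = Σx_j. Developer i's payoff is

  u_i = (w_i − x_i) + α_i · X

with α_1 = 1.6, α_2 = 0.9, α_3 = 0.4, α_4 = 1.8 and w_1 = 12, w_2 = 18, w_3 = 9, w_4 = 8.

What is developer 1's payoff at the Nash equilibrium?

∂u_i/∂x_i = α_i − 1, so developer i contributes w_i if α_i > 1, else 0.
α_i > 1 for i ∈ {1, 4}; NE contributions (12, 0, 0, 8), X = 20.
u_1 = (12 − 12) + 1.6·20 = 32.

32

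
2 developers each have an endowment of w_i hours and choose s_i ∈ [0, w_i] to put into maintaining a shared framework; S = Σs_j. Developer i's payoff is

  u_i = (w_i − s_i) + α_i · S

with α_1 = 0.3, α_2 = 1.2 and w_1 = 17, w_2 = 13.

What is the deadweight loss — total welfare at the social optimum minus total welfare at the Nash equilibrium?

∂u_i/∂s_i = α_i − 1, so developer i contributes w_i if α_i > 1, else 0.
α_i > 1 for i ∈ {2}; NE contributions (0, 13), S = 13.
W^NE = Σw_i − S^NE + (Σα_i)·S^NE = 30 + 0.5·13 = 36.5.
Planner: ∂(Σu_j)/∂s_i = Σα_j − 1 = 0.5 > 0, so everyone contributes w_i; S^SO = 30, W^SO = 30 + 0.5·30 = 45.
Deadweight loss = 8.5.

8.5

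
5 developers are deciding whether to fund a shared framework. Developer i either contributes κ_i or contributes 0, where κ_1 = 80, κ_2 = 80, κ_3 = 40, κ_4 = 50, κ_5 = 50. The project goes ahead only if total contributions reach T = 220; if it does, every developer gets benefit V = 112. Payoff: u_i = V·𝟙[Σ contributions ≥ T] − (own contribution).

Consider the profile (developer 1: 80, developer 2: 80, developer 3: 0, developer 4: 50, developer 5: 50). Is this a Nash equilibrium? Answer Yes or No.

Yes

Total = 260 ≥ 220: provided.
Developer 1 (pledges 80, payoff 32): dropping to 0 → total 180, payoff 0. No gain.
Developer 2 (pledges 80, payoff 32): dropping to 0 → total 180, payoff 0. No gain.
Developer 3 (pledges 0, payoff 112): pledging 40 → total 300, payoff 72. No gain.
Developer 4 (pledges 50, payoff 62): dropping to 0 → total 210, payoff 0. No gain.
Developer 5 (pledges 50, payoff 62): dropping to 0 → total 210, payoff 0. No gain.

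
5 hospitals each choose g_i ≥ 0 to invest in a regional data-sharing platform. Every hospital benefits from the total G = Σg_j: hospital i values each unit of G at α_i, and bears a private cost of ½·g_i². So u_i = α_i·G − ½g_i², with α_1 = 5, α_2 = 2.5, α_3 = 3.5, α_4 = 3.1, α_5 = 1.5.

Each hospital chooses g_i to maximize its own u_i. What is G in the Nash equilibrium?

Hospital i's FOC: ∂u_i/∂g_i = α_i − g_i = 0, so g_i* = α_i.
NE contributions = (5, 2.5, 3.5, 3.1, 1.5); G = 15.6.

15.6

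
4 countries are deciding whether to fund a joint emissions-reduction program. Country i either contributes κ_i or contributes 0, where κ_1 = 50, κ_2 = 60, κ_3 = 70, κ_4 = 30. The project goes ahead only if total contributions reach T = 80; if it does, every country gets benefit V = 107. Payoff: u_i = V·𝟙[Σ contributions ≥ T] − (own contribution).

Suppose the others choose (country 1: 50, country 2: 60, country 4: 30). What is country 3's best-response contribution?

0

Others' total = 140 ≥ 80; contributing adds cost 70 for no extra benefit.
Best response: 0.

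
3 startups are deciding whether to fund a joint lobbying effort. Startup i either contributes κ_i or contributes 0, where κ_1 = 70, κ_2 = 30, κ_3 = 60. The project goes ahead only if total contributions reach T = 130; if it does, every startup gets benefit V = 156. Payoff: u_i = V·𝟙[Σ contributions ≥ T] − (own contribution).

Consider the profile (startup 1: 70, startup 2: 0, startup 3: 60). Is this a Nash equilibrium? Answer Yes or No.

Total = 130 ≥ 130: provided.
Startup 1 (pledges 70, payoff 86): dropping to 0 → total 60, payoff 0. No gain.
Startup 2 (pledges 0, payoff 156): pledging 30 → total 160, payoff 126. No gain.
Startup 3 (pledges 60, payoff 96): dropping to 0 → total 70, payoff 0. No gain.

Yes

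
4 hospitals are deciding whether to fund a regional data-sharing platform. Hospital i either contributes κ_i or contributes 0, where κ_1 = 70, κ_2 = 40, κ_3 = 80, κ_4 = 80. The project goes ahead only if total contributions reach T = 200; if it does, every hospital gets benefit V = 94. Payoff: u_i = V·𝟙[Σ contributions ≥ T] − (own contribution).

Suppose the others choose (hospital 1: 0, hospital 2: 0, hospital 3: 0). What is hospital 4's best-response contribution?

Others' total = 0. Even contributing 80 gives 80 < 200: no benefit either way.
Best response: 0.

0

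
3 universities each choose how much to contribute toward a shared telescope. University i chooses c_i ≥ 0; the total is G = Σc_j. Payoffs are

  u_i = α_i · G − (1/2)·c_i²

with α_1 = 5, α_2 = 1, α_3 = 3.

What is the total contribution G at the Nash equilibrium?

9

University i's FOC: ∂u_i/∂c_i = α_i − c_i = 0, so c_i* = α_i.
NE contributions = (5, 1, 3); G = 9.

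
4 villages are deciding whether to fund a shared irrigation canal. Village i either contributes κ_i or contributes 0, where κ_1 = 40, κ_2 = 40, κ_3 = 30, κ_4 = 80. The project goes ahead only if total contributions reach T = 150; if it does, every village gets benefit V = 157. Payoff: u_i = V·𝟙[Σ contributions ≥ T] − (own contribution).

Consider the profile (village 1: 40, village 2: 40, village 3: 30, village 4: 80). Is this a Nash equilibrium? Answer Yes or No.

No

Total = 190 ≥ 150: provided.
Village 1 (pledges 40, payoff 117): dropping to 0 → total 150, payoff 157. Profitable deviation.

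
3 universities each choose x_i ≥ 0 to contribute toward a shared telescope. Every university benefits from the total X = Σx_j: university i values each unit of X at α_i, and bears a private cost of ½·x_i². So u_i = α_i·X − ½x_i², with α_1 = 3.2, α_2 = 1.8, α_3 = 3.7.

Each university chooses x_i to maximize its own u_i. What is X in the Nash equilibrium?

University i's FOC: ∂u_i/∂x_i = α_i − x_i = 0, so x_i* = α_i.
NE contributions = (3.2, 1.8, 3.7); X = 8.7.

8.7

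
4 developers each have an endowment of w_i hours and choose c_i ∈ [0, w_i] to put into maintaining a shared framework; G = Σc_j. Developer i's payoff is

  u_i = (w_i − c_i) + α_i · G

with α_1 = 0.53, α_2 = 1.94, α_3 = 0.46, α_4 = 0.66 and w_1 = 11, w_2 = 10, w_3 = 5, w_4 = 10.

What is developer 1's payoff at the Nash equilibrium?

∂u_i/∂c_i = α_i − 1, so developer i contributes w_i if α_i > 1, else 0.
α_i > 1 for i ∈ {2}; NE contributions (0, 10, 0, 0), G = 10.
u_1 = (11 − 0) + 0.53·10 = 16.3.

16.3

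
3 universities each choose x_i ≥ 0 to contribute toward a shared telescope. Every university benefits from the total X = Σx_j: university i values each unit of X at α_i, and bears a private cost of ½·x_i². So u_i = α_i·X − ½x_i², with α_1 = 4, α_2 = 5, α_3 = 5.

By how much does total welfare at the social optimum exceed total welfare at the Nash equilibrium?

131

University i's FOC: ∂u_i/∂x_i = α_i − x_i = 0, so x_i* = α_i.
NE contributions = (4, 5, 5); X = 14.
W^NE = (Σα)·X − ½Σα_i² = 14² − ½·66 = 163.
Planner sets x_i = Σα_j = 14 for every i, so X^SO = 3·14 = 42.
W^SO = (Σα)·X^SO − ½·3·(Σα)² = (3/2)·14² = 294.
Deadweight loss = W^SO − W^NE = 131.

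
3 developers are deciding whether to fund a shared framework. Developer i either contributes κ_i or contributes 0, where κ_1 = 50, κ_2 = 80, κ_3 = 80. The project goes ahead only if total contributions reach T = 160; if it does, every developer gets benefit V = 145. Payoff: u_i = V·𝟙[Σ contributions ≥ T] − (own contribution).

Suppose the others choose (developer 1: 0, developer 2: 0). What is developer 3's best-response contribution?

Others' total = 0. Even contributing 80 gives 80 < 160: no benefit either way.
Best response: 0.

0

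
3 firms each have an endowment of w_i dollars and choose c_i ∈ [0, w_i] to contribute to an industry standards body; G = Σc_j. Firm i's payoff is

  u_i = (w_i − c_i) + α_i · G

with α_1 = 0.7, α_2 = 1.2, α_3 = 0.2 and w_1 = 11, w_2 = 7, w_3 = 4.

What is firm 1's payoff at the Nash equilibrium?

∂u_i/∂c_i = α_i − 1, so firm i contributes w_i if α_i > 1, else 0.
α_i > 1 for i ∈ {2}; NE contributions (0, 7, 0), G = 7.
u_1 = (11 − 0) + 0.7·7 = 15.9.

15.9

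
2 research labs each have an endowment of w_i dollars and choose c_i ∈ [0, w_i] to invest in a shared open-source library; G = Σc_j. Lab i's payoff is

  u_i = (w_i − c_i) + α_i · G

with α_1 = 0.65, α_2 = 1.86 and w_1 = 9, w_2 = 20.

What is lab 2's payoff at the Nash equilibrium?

37.2

∂u_i/∂c_i = α_i − 1, so lab i contributes w_i if α_i > 1, else 0.
α_i > 1 for i ∈ {2}; NE contributions (0, 20), G = 20.
u_2 = (20 − 20) + 1.86·20 = 37.2.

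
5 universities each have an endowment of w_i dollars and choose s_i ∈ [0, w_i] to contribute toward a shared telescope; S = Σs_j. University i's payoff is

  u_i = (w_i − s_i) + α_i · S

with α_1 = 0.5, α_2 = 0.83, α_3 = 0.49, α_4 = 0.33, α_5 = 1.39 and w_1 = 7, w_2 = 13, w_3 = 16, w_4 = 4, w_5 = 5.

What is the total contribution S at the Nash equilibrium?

∂u_i/∂s_i = α_i − 1, so university i contributes w_i if α_i > 1, else 0.
α_i > 1 for i ∈ {5}; NE contributions (0, 0, 0, 0, 5), S = 5.

5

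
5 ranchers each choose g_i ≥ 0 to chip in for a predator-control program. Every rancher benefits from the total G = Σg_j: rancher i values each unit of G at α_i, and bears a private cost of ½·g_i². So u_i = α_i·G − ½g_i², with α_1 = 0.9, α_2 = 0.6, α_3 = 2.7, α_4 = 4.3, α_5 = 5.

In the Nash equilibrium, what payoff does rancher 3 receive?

Rancher i's FOC: ∂u_i/∂g_i = α_i − g_i = 0, so g_i* = α_i.
NE contributions = (0.9, 0.6, 2.7, 4.3, 5); G = 13.5.
u_3 = α_3·G − ½·(g_3)² = 2.7·13.5 − ½·2.7² = 32.805.

32.805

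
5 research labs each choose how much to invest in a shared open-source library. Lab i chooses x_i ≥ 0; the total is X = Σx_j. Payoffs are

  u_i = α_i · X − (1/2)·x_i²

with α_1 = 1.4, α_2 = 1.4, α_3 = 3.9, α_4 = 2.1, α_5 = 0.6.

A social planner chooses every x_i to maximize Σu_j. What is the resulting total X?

Planner FOC: ∂(Σu_j)/∂x_i = (Σα_j) − x_i = 0, so x_i^SO = Σα_j = 9.4 for every i; X^SO = 47.

47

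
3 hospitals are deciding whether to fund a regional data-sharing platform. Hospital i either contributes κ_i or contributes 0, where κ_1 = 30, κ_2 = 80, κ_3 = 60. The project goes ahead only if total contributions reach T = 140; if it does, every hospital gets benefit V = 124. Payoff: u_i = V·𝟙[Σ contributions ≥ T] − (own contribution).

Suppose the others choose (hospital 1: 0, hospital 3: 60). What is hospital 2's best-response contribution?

Others' total = 60. Contributing 80 brings total to 140 ≥ 140: gain V − κ_2 = 44.
Best response: 80.

80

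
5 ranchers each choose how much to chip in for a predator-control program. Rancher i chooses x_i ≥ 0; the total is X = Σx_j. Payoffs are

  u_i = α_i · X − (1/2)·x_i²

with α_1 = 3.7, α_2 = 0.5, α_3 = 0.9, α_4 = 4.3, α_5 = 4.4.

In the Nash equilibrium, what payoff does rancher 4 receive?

50.095

Rancher i's FOC: ∂u_i/∂x_i = α_i − x_i = 0, so x_i* = α_i.
NE contributions = (3.7, 0.5, 0.9, 4.3, 4.4); X = 13.8.
u_4 = α_4·X − ½·(x_4)² = 4.3·13.8 − ½·4.3² = 50.095.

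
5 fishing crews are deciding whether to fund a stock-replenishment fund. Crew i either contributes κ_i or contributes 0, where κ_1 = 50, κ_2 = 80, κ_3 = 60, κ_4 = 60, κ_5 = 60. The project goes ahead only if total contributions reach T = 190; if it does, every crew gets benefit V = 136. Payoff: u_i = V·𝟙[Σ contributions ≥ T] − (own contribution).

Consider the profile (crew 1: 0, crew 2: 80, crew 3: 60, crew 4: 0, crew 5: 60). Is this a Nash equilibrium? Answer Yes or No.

Total = 200 ≥ 190: provided.
Crew 1 (pledges 0, payoff 136): pledging 50 → total 250, payoff 86. No gain.
Crew 2 (pledges 80, payoff 56): dropping to 0 → total 120, payoff 0. No gain.
Crew 3 (pledges 60, payoff 76): dropping to 0 → total 140, payoff 0. No gain.
Crew 4 (pledges 0, payoff 136): pledging 60 → total 260, payoff 76. No gain.
Crew 5 (pledges 60, payoff 76): dropping to 0 → total 140, payoff 0. No gain.

Yes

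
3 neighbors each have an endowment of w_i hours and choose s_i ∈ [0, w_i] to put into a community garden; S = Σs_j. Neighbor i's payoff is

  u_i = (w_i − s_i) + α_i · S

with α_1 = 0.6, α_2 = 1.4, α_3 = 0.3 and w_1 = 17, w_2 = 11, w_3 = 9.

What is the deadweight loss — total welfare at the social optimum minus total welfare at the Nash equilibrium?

∂u_i/∂s_i = α_i − 1, so neighbor i contributes w_i if α_i > 1, else 0.
α_i > 1 for i ∈ {2}; NE contributions (0, 11, 0), S = 11.
W^NE = Σw_i − S^NE + (Σα_i)·S^NE = 37 + 1.3·11 = 51.3.
Planner: ∂(Σu_j)/∂s_i = Σα_j − 1 = 1.3 > 0, so everyone contributes w_i; S^SO = 37, W^SO = 37 + 1.3·37 = 85.1.
Deadweight loss = 33.8.

33.8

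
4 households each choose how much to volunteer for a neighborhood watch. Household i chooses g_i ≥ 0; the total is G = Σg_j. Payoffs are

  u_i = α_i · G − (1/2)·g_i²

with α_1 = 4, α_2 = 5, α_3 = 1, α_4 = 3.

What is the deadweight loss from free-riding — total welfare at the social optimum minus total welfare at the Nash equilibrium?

Household i's FOC: ∂u_i/∂g_i = α_i − g_i = 0, so g_i* = α_i.
NE contributions = (4, 5, 1, 3); G = 13.
W^NE = (Σα)·G − ½Σα_i² = 13² − ½·51 = 143.5.
Planner sets g_i = Σα_j = 13 for every i, so G^SO = 4·13 = 52.
W^SO = (Σα)·G^SO − ½·4·(Σα)² = (4/2)·13² = 338.
Deadweight loss = W^SO − W^NE = 194.5.

194.5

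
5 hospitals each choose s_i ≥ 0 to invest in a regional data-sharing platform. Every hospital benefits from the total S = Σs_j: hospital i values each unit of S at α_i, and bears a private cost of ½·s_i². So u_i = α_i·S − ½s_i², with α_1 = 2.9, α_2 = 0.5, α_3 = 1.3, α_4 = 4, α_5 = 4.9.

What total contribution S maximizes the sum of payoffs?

Planner FOC: ∂(Σu_j)/∂s_i = (Σα_j) − s_i = 0, so s_i^SO = Σα_j = 13.6 for every i; S^SO = 68.

68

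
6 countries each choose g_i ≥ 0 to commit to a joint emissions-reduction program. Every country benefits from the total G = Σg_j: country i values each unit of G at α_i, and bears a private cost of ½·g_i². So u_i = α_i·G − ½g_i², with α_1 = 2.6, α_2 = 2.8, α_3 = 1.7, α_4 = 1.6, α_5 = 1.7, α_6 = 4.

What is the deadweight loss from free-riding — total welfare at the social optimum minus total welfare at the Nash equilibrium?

434.19

Country i's FOC: ∂u_i/∂g_i = α_i − g_i = 0, so g_i* = α_i.
NE contributions = (2.6, 2.8, 1.7, 1.6, 1.7, 4); G = 14.4.
W^NE = (Σα)·G − ½Σα_i² = 14.4² − ½·38.94 = 187.89.
Planner sets g_i = Σα_j = 14.4 for every i, so G^SO = 6·14.4 = 86.4.
W^SO = (Σα)·G^SO − ½·6·(Σα)² = (6/2)·14.4² = 622.08.
Deadweight loss = W^SO − W^NE = 434.19.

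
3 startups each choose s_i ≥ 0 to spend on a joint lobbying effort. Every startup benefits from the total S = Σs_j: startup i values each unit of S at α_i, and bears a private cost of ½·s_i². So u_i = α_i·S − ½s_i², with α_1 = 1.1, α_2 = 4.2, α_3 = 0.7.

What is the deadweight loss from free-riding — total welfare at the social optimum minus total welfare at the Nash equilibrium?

Startup i's FOC: ∂u_i/∂s_i = α_i − s_i = 0, so s_i* = α_i.
NE contributions = (1.1, 4.2, 0.7); S = 6.
W^NE = (Σα)·S − ½Σα_i² = 6² − ½·19.34 = 26.33.
Planner sets s_i = Σα_j = 6 for every i, so S^SO = 3·6 = 18.
W^SO = (Σα)·S^SO − ½·3·(Σα)² = (3/2)·6² = 54.
Deadweight loss = W^SO − W^NE = 27.67.

27.67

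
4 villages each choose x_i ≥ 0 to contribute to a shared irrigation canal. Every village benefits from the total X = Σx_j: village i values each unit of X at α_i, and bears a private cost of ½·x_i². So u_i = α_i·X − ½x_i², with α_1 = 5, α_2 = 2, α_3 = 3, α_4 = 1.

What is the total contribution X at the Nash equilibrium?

Village i's FOC: ∂u_i/∂x_i = α_i − x_i = 0, so x_i* = α_i.
NE contributions = (5, 2, 3, 1); X = 11.

11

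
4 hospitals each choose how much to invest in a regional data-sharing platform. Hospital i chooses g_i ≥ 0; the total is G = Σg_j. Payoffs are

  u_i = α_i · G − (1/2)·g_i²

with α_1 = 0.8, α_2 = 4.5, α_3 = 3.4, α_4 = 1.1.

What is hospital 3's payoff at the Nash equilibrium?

Hospital i's FOC: ∂u_i/∂g_i = α_i − g_i = 0, so g_i* = α_i.
NE contributions = (0.8, 4.5, 3.4, 1.1); G = 9.8.
u_3 = α_3·G − ½·(g_3)² = 3.4·9.8 − ½·3.4² = 27.54.

27.54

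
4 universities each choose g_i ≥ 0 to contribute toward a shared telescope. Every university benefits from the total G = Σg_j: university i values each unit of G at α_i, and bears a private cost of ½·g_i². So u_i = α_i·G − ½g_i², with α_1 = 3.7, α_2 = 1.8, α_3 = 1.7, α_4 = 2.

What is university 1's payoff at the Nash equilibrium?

27.195

University i's FOC: ∂u_i/∂g_i = α_i − g_i = 0, so g_i* = α_i.
NE contributions = (3.7, 1.8, 1.7, 2); G = 9.2.
u_1 = α_1·G − ½·(g_1)² = 3.7·9.2 − ½·3.7² = 27.195.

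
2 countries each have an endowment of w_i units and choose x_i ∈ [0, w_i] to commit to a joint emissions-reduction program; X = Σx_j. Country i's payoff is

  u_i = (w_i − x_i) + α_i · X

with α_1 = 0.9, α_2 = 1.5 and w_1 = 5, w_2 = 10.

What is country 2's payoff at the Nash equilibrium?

∂u_i/∂x_i = α_i − 1, so country i contributes w_i if α_i > 1, else 0.
α_i > 1 for i ∈ {2}; NE contributions (0, 10), X = 10.
u_2 = (10 − 10) + 1.5·10 = 15.

15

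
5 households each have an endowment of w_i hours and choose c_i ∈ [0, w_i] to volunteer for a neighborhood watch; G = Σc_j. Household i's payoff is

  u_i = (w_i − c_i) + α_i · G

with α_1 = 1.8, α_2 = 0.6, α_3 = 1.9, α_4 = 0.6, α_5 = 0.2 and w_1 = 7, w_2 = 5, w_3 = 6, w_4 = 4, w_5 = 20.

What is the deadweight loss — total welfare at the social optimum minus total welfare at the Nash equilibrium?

∂u_i/∂c_i = α_i − 1, so household i contributes w_i if α_i > 1, else 0.
α_i > 1 for i ∈ {1, 3}; NE contributions (7, 0, 6, 0, 0), G = 13.
W^NE = Σw_i − G^NE + (Σα_i)·G^NE = 42 + 4.1·13 = 95.3.
Planner: ∂(Σu_j)/∂c_i = Σα_j − 1 = 4.1 > 0, so everyone contributes w_i; G^SO = 42, W^SO = 42 + 4.1·42 = 214.2.
Deadweight loss = 118.9.

118.9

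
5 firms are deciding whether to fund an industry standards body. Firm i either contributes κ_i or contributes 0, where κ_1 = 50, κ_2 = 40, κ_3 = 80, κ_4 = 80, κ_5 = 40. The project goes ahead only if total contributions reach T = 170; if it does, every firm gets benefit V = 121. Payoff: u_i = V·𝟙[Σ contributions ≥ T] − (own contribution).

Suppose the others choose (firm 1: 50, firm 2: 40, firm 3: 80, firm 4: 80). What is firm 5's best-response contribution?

Others' total = 250 ≥ 170; contributing adds cost 40 for no extra benefit.
Best response: 0.

0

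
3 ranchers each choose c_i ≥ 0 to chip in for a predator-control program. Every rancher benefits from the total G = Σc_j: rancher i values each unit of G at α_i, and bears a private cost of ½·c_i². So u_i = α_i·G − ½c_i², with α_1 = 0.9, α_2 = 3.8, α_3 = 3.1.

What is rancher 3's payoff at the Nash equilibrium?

19.375

Rancher i's FOC: ∂u_i/∂c_i = α_i − c_i = 0, so c_i* = α_i.
NE contributions = (0.9, 3.8, 3.1); G = 7.8.
u_3 = α_3·G − ½·(c_3)² = 3.1·7.8 − ½·3.1² = 19.375.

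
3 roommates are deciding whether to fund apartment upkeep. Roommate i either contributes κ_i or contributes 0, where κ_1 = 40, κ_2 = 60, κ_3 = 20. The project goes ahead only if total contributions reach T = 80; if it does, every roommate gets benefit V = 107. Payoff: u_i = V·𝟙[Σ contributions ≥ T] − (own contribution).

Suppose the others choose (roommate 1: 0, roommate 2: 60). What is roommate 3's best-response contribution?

Others' total = 60. Contributing 20 brings total to 80 ≥ 80: gain V − κ_3 = 87.
Best response: 20.

20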